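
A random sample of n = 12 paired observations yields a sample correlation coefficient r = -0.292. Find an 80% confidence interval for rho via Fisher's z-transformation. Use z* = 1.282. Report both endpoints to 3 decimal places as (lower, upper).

(-0.622, 0.126)

Fisher z: z_r = atanh(r) = ½·ln((1+(-0.292))/(1−(-0.292))) = -0.300751
SE(z) = 1/√(n−3) = 1/√9 = 0.333333
80% ⇒ z* = 1.282; margin = 1.282·0.333333 = 0.427333
CI on z-scale: (-0.728084, 0.126582)
Back-transform: tanh(-0.728084) = -0.621892, tanh(0.126582) = 0.125910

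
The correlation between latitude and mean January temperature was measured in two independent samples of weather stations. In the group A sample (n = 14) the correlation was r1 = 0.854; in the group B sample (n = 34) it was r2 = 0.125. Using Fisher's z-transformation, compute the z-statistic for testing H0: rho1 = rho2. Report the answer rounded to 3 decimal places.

3.263

Fisher z-transforms: z1 = atanh(0.854) = 1.270747, z2 = atanh(0.125) = 0.125657; difference d = 1.145090
Var(d) = 1/11 + 1/31 = 0.0909091 + 0.0322581 = 0.1231672
z = d/√Var(d) = 1.145090 / √0.1231672 = 1.145090 / 0.350952 = 3.263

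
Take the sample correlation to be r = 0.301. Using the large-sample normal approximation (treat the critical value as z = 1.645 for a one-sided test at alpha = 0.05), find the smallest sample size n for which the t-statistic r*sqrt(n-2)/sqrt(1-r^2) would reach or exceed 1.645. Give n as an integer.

30

Need r·√(n−2)/√(1−r²) ≥ 1.645
√(n−2) ≥ 1.645·√(1−0.090601) / 0.301 = 1.645·0.953624 / 0.301 = 5.2117
n−2 ≥ 27.1618  ⇒  n ≥ 29.1618
Smallest integer n = 30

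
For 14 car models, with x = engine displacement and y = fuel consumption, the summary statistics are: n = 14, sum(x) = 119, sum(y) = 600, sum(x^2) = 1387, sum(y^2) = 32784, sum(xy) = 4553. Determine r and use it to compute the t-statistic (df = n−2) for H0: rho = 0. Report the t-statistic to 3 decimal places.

Numerator: nΣxy − (Σx)(Σy) = 14·4553 − (119)(600) = -7658
Denominator: √[(nΣx²−(Σx)²)(nΣy²−(Σy)²)]
  nΣx²−(Σx)² = 14·1387 − 14161 = 5257;  nΣy²−(Σy)² = 14·32784 − 360000 = 98976
  √(5257·98976) = √520316832 = 22810.4544
r = -7658 / 22810.4544 = -0.3357
t = r·√(n−2)/√(1−r²) = -0.3357·√12 / √(1−0.112694) = -1.162899 / 0.941969 = -1.235

-1.235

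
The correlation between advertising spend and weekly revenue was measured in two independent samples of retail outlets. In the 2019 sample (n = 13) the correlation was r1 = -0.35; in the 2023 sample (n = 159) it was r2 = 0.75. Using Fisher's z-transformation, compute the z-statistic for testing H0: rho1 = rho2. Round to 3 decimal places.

Fisher z-transforms: z1 = atanh(-0.35) = -0.365444, z2 = atanh(0.75) = 0.972955; difference d = -1.338399
Var(d) = 1/10 + 1/156 = 0.1000000 + 0.0064103 = 0.1064103
z = d/√Var(d) = -1.338399 / √0.1064103 = -1.338399 / 0.326206 = -4.103

-4.103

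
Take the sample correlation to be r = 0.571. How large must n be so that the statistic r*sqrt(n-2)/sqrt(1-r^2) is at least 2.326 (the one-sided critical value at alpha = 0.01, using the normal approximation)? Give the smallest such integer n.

Need r·√(n−2)/√(1−r²) ≥ 2.326
√(n−2) ≥ 2.326·√(1−0.326041) / 0.571 = 2.326·0.820950 / 0.571 = 3.3442
n−2 ≥ 11.1837  ⇒  n ≥ 13.1837
Smallest integer n = 14

14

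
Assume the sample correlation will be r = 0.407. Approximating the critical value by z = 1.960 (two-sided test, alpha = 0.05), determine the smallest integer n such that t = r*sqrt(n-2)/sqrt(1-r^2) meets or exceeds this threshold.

22

r√(n−2)/√(1−r²) ≥ 1.960  ⇔  n−2 ≥ (1.960)²·(1−r²)/r²
(1−r²)/r² = (1−0.165649)/0.165649 = 5.0369
n ≥ 2 + 3.8416·5.0369 = 2 + 19.3498 = 21.3498
⌈21.3498⌉ = 22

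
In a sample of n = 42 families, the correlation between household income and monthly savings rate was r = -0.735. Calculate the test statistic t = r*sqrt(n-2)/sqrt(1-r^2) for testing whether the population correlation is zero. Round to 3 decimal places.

-6.856

t = r·√(n−2) / √(1−r²) with r = -0.735, n = 42
  = -0.735·√40 / √(1 − 0.540225)
  = -0.735·6.324555 / 0.678067
  = -4.648548 / 0.678067 = -6.856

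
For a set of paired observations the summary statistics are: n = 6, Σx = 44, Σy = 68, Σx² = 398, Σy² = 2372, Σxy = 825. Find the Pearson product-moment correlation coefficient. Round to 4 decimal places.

S_xy = nΣxy − ΣxΣy = 6·825 − 44·68 = 4950 − 2992 = 1958
S_xx = nΣx² − (Σx)² = 6·398 − 44² = 2388 − 1936 = 452
S_yy = nΣy² − (Σy)² = 6·2372 − 68² = 14232 − 4624 = 9608
r = S_xy / √(S_xx·S_yy) = 1958 / √(452·9608) = 1958 / √4342816 = 1958 / 2083.9424 = 0.9396

0.9396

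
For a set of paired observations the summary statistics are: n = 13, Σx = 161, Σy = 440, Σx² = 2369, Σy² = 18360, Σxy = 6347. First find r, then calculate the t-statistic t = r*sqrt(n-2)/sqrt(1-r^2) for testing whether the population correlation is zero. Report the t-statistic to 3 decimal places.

4.234

S_xy = nΣxy − ΣxΣy = 13·6347 − 161·440 = 82511 − 70840 = 11671
S_xx = nΣx² − (Σx)² = 13·2369 − 161² = 30797 − 25921 = 4876
S_yy = nΣy² − (Σy)² = 13·18360 − 440² = 238680 − 193600 = 45080
r = S_xy / √(S_xx·S_yy) = 11671 / √(4876·45080) = 11671 / √219810080 = 11671 / 14825.9934 = 0.7872
t = r·√(n−2)/√(1−r²) = 0.7872·√11 / √(1−0.619684) = 2.610847 / 0.616698 = 4.234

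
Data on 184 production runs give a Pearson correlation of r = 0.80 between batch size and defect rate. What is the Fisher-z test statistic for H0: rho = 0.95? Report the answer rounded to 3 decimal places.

z_r = atanh(0.80) = 1.098612,  z_0 = atanh(0.95) = 1.831781
SE = 1/√(n−3) = 1/√181 = 0.074329
z = (z_r − z_0)/SE = (1.098612 − 1.831781) / 0.074329 = -0.733169 / 0.074329 = -9.864

-9.864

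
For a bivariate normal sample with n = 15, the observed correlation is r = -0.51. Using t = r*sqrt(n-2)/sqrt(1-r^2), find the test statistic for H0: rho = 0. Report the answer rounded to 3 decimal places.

-2.138

1 − r² = 1 − 0.2601 = 0.7399;  √(1−r²) = 0.860174
√(n−2) = √13 = 3.605551
t = r·√(n−2)/√(1−r²) = -0.51 · 3.605551 / 0.860174 = -2.138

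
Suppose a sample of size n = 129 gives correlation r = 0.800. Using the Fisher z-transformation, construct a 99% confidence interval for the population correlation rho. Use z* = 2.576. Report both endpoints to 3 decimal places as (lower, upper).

(0.701, 0.869)

z_r = atanh(0.800) = 1.098612;  SE = 1/√(n−3) = 1/√126 = 0.089087
z-limits: 1.098612 ± 2.576·0.089087 = 1.098612 ± 0.229488 = [0.869124, 1.328100]
ρ-limits: (tanh 0.869124, tanh 1.328100) = (0.701, 0.869)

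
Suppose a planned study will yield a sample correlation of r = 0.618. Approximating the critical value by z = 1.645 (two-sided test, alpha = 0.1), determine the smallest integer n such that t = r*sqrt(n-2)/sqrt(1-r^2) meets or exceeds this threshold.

7

Need r·√(n−2)/√(1−r²) ≥ 1.645
√(n−2) ≥ 1.645·√(1−0.381924) / 0.618 = 1.645·0.786178 / 0.618 = 2.0927
n−2 ≥ 4.3794  ⇒  n ≥ 6.3794
Smallest integer n = 7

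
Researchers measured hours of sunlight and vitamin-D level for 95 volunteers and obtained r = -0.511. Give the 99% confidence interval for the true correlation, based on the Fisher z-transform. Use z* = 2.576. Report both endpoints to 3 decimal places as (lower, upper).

Fisher z: z_r = atanh(r) = ½·ln((1+(-0.511))/(1−(-0.511))) = -0.564082
SE(z) = 1/√(n−3) = 1/√92 = 0.104257
99% ⇒ z* = 2.576; margin = 2.576·0.104257 = 0.268566
CI on z-scale: (-0.832648, -0.295516)
Back-transform: tanh(-0.832648) = -0.681895, tanh(-0.295516) = -0.287204

(-0.682, -0.287)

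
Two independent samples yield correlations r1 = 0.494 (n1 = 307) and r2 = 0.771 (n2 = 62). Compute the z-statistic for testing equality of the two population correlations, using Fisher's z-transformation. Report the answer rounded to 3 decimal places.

-3.384

Fisher z-transforms: z1 = atanh(0.494) = 0.541338, z2 = atanh(0.771) = 1.022789; difference d = -0.481451
Var(d) = 1/304 + 1/59 = 0.0032895 + 0.0169492 = 0.0202387
z = d/√Var(d) = -0.481451 / √0.0202387 = -0.481451 / 0.142263 = -3.384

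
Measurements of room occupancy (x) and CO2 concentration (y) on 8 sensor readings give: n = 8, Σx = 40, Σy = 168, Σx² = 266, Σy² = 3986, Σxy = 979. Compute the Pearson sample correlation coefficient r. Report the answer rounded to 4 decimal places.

0.7995

Numerator: nΣxy − (Σx)(Σy) = 8·979 − (40)(168) = 1112
Denominator: √[(nΣx²−(Σx)²)(nΣy²−(Σy)²)]
  nΣx²−(Σx)² = 8·266 − 1600 = 528;  nΣy²−(Σy)² = 8·3986 − 28224 = 3664
  √(528·3664) = √1934592 = 1390.8961
r = 1112 / 1390.8961 = 0.7995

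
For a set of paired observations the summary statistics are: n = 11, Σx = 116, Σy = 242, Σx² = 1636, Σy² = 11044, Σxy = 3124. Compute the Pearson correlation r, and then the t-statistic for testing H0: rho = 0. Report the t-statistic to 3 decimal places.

S_xy = nΣxy − ΣxΣy = 11·3124 − 116·242 = 34364 − 28072 = 6292
S_xx = nΣx² − (Σx)² = 11·1636 − 116² = 17996 − 13456 = 4540
S_yy = nΣy² − (Σy)² = 11·11044 − 242² = 121484 − 58564 = 62920
r = S_xy / √(S_xx·S_yy) = 6292 / √(4540·62920) = 6292 / √285656800 = 6292 / 16901.3846 = 0.3723
t = r·√(n−2)/√(1−r²) = 0.3723·√9 / √(1−0.138607) = 1.116900 / 0.928113 = 1.203

1.203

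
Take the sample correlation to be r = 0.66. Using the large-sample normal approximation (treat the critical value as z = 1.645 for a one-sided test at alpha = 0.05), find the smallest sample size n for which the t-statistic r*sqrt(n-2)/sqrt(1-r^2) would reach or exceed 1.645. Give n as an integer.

r√(n−2)/√(1−r²) ≥ 1.645  ⇔  n−2 ≥ (1.645)²·(1−r²)/r²
(1−r²)/r² = (1−0.4356)/0.4356 = 1.2957
n ≥ 2 + 2.706025·1.2957 = 2 + 3.5062 = 5.5062
⌈5.5062⌉ = 6

6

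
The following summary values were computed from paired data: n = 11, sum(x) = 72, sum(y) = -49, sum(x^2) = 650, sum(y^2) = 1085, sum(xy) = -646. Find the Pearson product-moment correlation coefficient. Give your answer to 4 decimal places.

S_xy = nΣxy − ΣxΣy = 11·(-646) − 72·(-49) = -7106 − (-3528) = -3578
S_xx = nΣx² − (Σx)² = 11·650 − 72² = 7150 − 5184 = 1966
S_yy = nΣy² − (Σy)² = 11·1085 − (-49)² = 11935 − 2401 = 9534
r = S_xy / √(S_xx·S_yy) = -3578 / √(1966·9534) = -3578 / √18743844 = -3578 / 4329.4161 = -0.8264

-0.8264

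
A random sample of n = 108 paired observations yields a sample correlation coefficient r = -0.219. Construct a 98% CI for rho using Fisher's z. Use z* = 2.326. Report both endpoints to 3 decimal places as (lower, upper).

(-0.422, 0.004)

z_r = atanh(-0.219) = -0.222605;  SE = 1/√(n−3) = 1/√105 = 0.097590
z-limits: -0.222605 ± 2.326·0.097590 = -0.222605 ± 0.226994 = [-0.449599, 0.004389]
ρ-limits: (tanh -0.449599, tanh 0.004389) = (-0.422, 0.004)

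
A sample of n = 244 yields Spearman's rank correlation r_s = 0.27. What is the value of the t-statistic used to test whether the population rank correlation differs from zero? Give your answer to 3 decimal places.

4.362

1 − r_s² = 1 − 0.0729 = 0.9271;  √(1−r_s²) = 0.962860
√(n−2) = √242 = 15.556349
t = r_s·√(n−2)/√(1−r_s²) = 0.27 · 15.556349 / 0.962860 = 4.362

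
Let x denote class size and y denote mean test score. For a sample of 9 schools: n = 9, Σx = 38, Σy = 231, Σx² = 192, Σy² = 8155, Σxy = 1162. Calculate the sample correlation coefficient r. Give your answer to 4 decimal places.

0.7043

S_xy = nΣxy − ΣxΣy = 9·1162 − 38·231 = 10458 − 8778 = 1680
S_xx = nΣx² − (Σx)² = 9·192 − 38² = 1728 − 1444 = 284
S_yy = nΣy² − (Σy)² = 9·8155 − 231² = 73395 − 53361 = 20034
r = S_xy / √(S_xx·S_yy) = 1680 / √(284·20034) = 1680 / √5689656 = 1680 / 2385.3000 = 0.7043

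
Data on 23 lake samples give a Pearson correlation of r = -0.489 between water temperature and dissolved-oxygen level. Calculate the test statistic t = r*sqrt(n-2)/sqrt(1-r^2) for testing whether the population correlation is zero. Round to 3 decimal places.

-2.569

t = r·√(n−2) / √(1−r²) with r = -0.489, n = 23
  = -0.489·√21 / √(1 − 0.239121)
  = -0.489·4.582576 / 0.872284
  = -2.240880 / 0.872284 = -2.569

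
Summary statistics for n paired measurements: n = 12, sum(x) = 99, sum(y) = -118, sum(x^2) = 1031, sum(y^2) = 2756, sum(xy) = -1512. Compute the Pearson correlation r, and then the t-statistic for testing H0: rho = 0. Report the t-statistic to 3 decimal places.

S_xy = nΣxy − ΣxΣy = 12·(-1512) − 99·(-118) = -18144 − (-11682) = -6462
S_xx = nΣx² − (Σx)² = 12·1031 − 99² = 12372 − 9801 = 2571
S_yy = nΣy² − (Σy)² = 12·2756 − (-118)² = 33072 − 13924 = 19148
r = S_xy / √(S_xx·S_yy) = -6462 / √(2571·19148) = -6462 / √49229508 = -6462 / 7016.3743 = -0.9210
t = r·√(n−2)/√(1−r²) = -0.9210·√10 / √(1−0.848241) = -2.912458 / 0.389563 = -7.476

-7.476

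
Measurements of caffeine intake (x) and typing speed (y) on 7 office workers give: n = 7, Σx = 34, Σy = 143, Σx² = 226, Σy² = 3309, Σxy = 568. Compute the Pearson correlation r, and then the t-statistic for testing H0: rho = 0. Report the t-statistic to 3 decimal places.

-3.252

S_xy = nΣxy − ΣxΣy = 7·568 − 34·143 = 3976 − 4862 = -886
S_xx = nΣx² − (Σx)² = 7·226 − 34² = 1582 − 1156 = 426
S_yy = nΣy² − (Σy)² = 7·3309 − 143² = 23163 − 20449 = 2714
r = S_xy / √(S_xx·S_yy) = -886 / √(426·2714) = -886 / √1156164 = -886 / 1075.2507 = -0.8240
t = r·√(n−2)/√(1−r²) = -0.8240·√5 / √(1−0.678976) = -1.842520 / 0.566590 = -3.252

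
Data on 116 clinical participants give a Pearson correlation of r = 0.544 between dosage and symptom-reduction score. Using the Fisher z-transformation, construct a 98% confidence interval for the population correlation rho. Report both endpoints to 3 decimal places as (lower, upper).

Fisher z: z_r = atanh(r) = ½·ln((1+0.544)/(1−0.544)) = 0.609819
SE(z) = 1/√(n−3) = 1/√113 = 0.094072
98% ⇒ z* = 2.326; margin = 2.326·0.094072 = 0.218811
CI on z-scale: (0.391008, 0.828630)
Back-transform: tanh(0.391008) = 0.372229, tanh(0.828630) = 0.679740

(0.372, 0.680)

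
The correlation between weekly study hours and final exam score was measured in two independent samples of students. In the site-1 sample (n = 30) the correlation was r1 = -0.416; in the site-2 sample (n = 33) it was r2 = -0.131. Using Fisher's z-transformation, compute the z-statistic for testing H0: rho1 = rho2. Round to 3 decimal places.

Fisher z-transforms: z1 = atanh(-0.416) = -0.442845, z2 = atanh(-0.131) = -0.131757; difference d = -0.311088
Var(d) = 1/27 + 1/30 = 0.0370370 + 0.0333333 = 0.0703703
z = d/√Var(d) = -0.311088 / √0.0703703 = -0.311088 / 0.265274 = -1.173

-1.173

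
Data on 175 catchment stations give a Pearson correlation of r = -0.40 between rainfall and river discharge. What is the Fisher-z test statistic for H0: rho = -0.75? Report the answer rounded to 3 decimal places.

Fisher z: atanh(-0.40) = -0.423649, atanh(-0.75) = -0.972955
z = (z_r − z_0)·√(n−3) = (-0.423649 − (-0.972955))·√172 = 0.549306 · 13.114877 = 7.204

7.204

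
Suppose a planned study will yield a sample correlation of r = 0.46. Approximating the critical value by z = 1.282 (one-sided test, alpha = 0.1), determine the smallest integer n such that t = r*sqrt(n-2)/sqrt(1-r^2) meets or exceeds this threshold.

r√(n−2)/√(1−r²) ≥ 1.282  ⇔  n−2 ≥ (1.282)²·(1−r²)/r²
(1−r²)/r² = (1−0.2116)/0.2116 = 3.7259
n ≥ 2 + 1.643524·3.7259 = 2 + 6.1236 = 8.1236
⌈8.1236⌉ = 9

9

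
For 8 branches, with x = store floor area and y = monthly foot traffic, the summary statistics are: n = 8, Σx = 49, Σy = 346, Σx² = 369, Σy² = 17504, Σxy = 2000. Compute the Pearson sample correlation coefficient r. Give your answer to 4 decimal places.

S_xy = nΣxy − ΣxΣy = 8·2000 − 49·346 = 16000 − 16954 = -954
S_xx = nΣx² − (Σx)² = 8·369 − 49² = 2952 − 2401 = 551
S_yy = nΣy² − (Σy)² = 8·17504 − 346² = 140032 − 119716 = 20316
r = S_xy / √(S_xx·S_yy) = -954 / √(551·20316) = -954 / √11194116 = -954 / 3345.7609 = -0.2851

-0.2851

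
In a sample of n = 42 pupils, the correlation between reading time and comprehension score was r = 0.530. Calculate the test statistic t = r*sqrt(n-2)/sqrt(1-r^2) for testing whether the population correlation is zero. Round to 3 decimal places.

t = r·√(n−2) / √(1−r²) with r = 0.530, n = 42
  = 0.530·√40 / √(1 − 0.280900)
  = 0.530·6.324555 / 0.847998
  = 3.352014 / 0.847998 = 3.953

3.953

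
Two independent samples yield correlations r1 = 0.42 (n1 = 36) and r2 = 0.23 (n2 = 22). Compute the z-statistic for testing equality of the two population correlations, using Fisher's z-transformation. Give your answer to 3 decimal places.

0.741

z1 = atanh(0.42) = 0.447692,  z2 = atanh(0.23) = 0.234189
SE = √(1/(n1−3) + 1/(n2−3)) = √(1/33 + 1/19) = √(0.0303030 + 0.0526316) = √0.0829346 = 0.287984
z = (z1 − z2)/SE = (0.447692 − 0.234189) / 0.287984 = 0.213503 / 0.287984 = 0.741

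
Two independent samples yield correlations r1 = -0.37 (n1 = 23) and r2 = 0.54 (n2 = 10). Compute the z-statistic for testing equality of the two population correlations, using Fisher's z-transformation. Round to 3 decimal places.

-2.260

Fisher z-transforms: z1 = atanh(-0.37) = -0.388423, z2 = atanh(0.54) = 0.604156; difference d = -0.992579
Var(d) = 1/20 + 1/7 = 0.0500000 + 0.1428571 = 0.1928571
z = d/√Var(d) = -0.992579 / √0.1928571 = -0.992579 / 0.439155 = -2.260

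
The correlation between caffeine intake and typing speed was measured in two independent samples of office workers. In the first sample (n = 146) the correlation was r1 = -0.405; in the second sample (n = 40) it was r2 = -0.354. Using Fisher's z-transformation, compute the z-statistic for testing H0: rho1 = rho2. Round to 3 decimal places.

z1 = atanh(-0.405) = -0.429616,  z2 = atanh(-0.354) = -0.370009
SE = √(1/(n1−3) + 1/(n2−3)) = √(1/143 + 1/37) = √(0.0069930 + 0.0270270) = √0.0340200 = 0.184445
z = (z1 − z2)/SE = (-0.429616 − (-0.370009)) / 0.184445 = -0.059607 / 0.184445 = -0.323

-0.323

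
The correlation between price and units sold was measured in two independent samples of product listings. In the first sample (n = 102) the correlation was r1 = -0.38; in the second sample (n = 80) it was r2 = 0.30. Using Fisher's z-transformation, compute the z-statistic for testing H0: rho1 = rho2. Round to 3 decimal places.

Fisher z-transforms: z1 = atanh(-0.38) = -0.400060, z2 = atanh(0.30) = 0.309520; difference d = -0.709580
Var(d) = 1/99 + 1/77 = 0.0101010 + 0.0129870 = 0.0230880
z = d/√Var(d) = -0.709580 / √0.0230880 = -0.709580 / 0.151947 = -4.670

-4.670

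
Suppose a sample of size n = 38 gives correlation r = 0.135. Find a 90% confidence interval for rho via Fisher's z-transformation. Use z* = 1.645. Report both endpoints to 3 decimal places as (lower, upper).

z_r = atanh(0.135) = 0.135829;  SE = 1/√(n−3) = 1/√35 = 0.169031
z-limits: 0.135829 ± 1.645·0.169031 = 0.135829 ± 0.278056 = [-0.142227, 0.413885]
ρ-limits: (tanh -0.142227, tanh 0.413885) = (-0.141, 0.392)

(-0.141, 0.392)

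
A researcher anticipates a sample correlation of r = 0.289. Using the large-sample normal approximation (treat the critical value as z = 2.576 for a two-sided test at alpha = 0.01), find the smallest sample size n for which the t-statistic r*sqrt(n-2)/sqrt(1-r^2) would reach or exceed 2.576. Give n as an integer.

r√(n−2)/√(1−r²) ≥ 2.576  ⇔  n−2 ≥ (2.576)²·(1−r²)/r²
(1−r²)/r² = (1−0.083521)/0.083521 = 10.9730
n ≥ 2 + 6.635776·10.9730 = 2 + 72.8144 = 74.8144
⌈74.8144⌉ = 75

75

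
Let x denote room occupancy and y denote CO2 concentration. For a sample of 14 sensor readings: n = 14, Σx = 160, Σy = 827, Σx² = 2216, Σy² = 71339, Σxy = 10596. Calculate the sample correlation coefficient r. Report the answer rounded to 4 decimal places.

0.3878

Numerator: nΣxy − (Σx)(Σy) = 14·10596 − (160)(827) = 16024
Denominator: √[(nΣx²−(Σx)²)(nΣy²−(Σy)²)]
  nΣx²−(Σx)² = 14·2216 − 25600 = 5424;  nΣy²−(Σy)² = 14·71339 − 683929 = 314817
  √(5424·314817) = √1707567408 = 41322.7227
r = 16024 / 41322.7227 = 0.3878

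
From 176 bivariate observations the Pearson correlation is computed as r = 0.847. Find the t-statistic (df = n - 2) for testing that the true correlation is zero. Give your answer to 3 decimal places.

t = r·√(n−2) / √(1−r²) with r = 0.847, n = 176
  = 0.847·√174 / √(1 − 0.717409)
  = 0.847·13.190906 / 0.531593
  = 11.172697 / 0.531593 = 21.017

21.017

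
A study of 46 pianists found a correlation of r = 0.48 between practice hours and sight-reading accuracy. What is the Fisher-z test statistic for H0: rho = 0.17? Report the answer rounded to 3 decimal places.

2.304

z_r = atanh(0.48) = 0.522984,  z_0 = atanh(0.17) = 0.171667
SE = 1/√(n−3) = 1/√43 = 0.152499
z = (z_r − z_0)/SE = (0.522984 − 0.171667) / 0.152499 = 0.351317 / 0.152499 = 2.304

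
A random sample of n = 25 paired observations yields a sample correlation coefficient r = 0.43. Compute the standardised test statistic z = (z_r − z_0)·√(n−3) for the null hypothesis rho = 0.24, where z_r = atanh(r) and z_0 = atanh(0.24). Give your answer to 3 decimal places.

1.009

Fisher z: atanh(0.43) = 0.459897, atanh(0.24) = 0.244774
z = (z_r − z_0)·√(n−3) = (0.459897 − 0.244774)·√22 = 0.215123 · 4.690416 = 1.009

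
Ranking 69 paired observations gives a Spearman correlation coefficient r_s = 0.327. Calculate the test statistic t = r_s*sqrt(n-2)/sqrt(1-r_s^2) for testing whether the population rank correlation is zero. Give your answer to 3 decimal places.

t = r_s·√(n−2) / √(1−r_s²) with r_s = 0.327, n = 69
  = 0.327·√67 / √(1 − 0.106929)
  = 0.327·8.185353 / 0.945024
  = 2.676610 / 0.945024 = 2.832

2.832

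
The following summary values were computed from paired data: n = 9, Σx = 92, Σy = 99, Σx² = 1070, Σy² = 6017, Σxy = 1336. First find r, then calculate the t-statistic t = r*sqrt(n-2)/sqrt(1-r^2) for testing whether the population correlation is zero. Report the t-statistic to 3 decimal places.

1.174

Numerator: nΣxy − (Σx)(Σy) = 9·1336 − (92)(99) = 2916
Denominator: √[(nΣx²−(Σx)²)(nΣy²−(Σy)²)]
  nΣx²−(Σx)² = 9·1070 − 8464 = 1166;  nΣy²−(Σy)² = 9·6017 − 9801 = 44352
  √(1166·44352) = √51714432 = 7191.2747
r = 2916 / 7191.2747 = 0.4055
t = r·√(n−2)/√(1−r²) = 0.4055·√7 / √(1−0.164430) = 1.072852 / 0.914095 = 1.174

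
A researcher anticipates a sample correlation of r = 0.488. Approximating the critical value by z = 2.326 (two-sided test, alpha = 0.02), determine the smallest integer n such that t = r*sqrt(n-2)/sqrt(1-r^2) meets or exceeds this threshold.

20

r√(n−2)/√(1−r²) ≥ 2.326  ⇔  n−2 ≥ (2.326)²·(1−r²)/r²
(1−r²)/r² = (1−0.238144)/0.238144 = 3.1991
n ≥ 2 + 5.410276·3.1991 = 2 + 17.3080 = 19.3080
⌈19.3080⌉ = 20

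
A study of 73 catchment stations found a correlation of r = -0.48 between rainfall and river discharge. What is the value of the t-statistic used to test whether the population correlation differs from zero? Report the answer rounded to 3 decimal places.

-4.610

1 − r² = 1 − 0.2304 = 0.7696;  √(1−r²) = 0.877268
√(n−2) = √71 = 8.426150
t = r·√(n−2)/√(1−r²) = -0.48 · 8.426150 / 0.877268 = -4.610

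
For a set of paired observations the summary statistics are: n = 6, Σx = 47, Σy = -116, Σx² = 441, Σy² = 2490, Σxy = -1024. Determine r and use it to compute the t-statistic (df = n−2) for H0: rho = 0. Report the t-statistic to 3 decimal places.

-3.360

S_xy = nΣxy − ΣxΣy = 6·(-1024) − 47·(-116) = -6144 − (-5452) = -692
S_xx = nΣx² − (Σx)² = 6·441 − 47² = 2646 − 2209 = 437
S_yy = nΣy² − (Σy)² = 6·2490 − (-116)² = 14940 − 13456 = 1484
r = S_xy / √(S_xx·S_yy) = -692 / √(437·1484) = -692 / √648508 = -692 / 805.2999 = -0.8593
t = r·√(n−2)/√(1−r²) = -0.8593·√4 / √(1−0.738396) = -1.718600 / 0.511472 = -3.360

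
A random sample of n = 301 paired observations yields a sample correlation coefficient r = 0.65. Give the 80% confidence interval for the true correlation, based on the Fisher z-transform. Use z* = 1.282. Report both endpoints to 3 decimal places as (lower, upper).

(0.605, 0.691)

z_r = atanh(0.65) = 0.775299;  SE = 1/√(n−3) = 1/√298 = 0.057928
z-limits: 0.775299 ± 1.282·0.057928 = 0.775299 ± 0.074264 = [0.701035, 0.849563]
ρ-limits: (tanh 0.701035, tanh 0.849563) = (0.605, 0.691)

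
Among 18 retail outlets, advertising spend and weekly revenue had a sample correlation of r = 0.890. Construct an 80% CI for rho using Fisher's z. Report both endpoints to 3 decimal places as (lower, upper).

Fisher z: z_r = atanh(r) = ½·ln((1+0.890)/(1−0.890)) = 1.421926
SE(z) = 1/√(n−3) = 1/√15 = 0.258199
80% ⇒ z* = 1.282; margin = 1.282·0.258199 = 0.331011
CI on z-scale: (1.090915, 1.752937)
Back-transform: tanh(1.090915) = 0.797212, tanh(1.752937) = 0.941709

(0.797, 0.942)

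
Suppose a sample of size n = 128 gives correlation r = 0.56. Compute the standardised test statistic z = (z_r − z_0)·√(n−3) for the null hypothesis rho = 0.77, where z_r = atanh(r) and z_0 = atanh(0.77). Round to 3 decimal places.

-4.332

Fisher z: atanh(0.56) = 0.632833, atanh(0.77) = 1.020328
z = (z_r − z_0)·√(n−3) = (0.632833 − 1.020328)·√125 = -0.387495 · 11.180340 = -4.332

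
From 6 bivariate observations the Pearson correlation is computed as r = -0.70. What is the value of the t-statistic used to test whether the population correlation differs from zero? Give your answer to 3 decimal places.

1 − r² = 1 − 0.4900 = 0.5100;  √(1−r²) = 0.714143
√(n−2) = √4 = 2.000000
t = r·√(n−2)/√(1−r²) = -0.70 · 2.000000 / 0.714143 = -1.960

-1.960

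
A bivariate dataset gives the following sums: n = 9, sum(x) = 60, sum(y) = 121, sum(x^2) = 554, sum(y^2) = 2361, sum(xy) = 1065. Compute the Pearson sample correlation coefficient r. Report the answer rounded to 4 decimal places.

S_xy = nΣxy − ΣxΣy = 9·1065 − 60·121 = 9585 − 7260 = 2325
S_xx = nΣx² − (Σx)² = 9·554 − 60² = 4986 − 3600 = 1386
S_yy = nΣy² − (Σy)² = 9·2361 − 121² = 21249 − 14641 = 6608
r = S_xy / √(S_xx·S_yy) = 2325 / √(1386·6608) = 2325 / √9158688 = 2325 / 3026.3324 = 0.7683

0.7683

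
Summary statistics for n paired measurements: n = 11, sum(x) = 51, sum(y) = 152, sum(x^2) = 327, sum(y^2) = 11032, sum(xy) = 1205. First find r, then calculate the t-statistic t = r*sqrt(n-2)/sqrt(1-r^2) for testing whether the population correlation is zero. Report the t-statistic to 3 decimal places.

S_xy = nΣxy − ΣxΣy = 11·1205 − 51·152 = 13255 − 7752 = 5503
S_xx = nΣx² − (Σx)² = 11·327 − 51² = 3597 − 2601 = 996
S_yy = nΣy² − (Σy)² = 11·11032 − 152² = 121352 − 23104 = 98248
r = S_xy / √(S_xx·S_yy) = 5503 / √(996·98248) = 5503 / √97855008 = 5503 / 9892.1690 = 0.5563
t = r·√(n−2)/√(1−r²) = 0.5563·√9 / √(1−0.309470) = 1.668900 / 0.830981 = 2.008

2.008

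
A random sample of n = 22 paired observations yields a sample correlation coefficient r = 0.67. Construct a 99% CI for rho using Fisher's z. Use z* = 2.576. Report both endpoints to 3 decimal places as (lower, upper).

Fisher z: z_r = atanh(r) = ½·ln((1+0.67)/(1−0.67)) = 0.810743
SE(z) = 1/√(n−3) = 1/√19 = 0.229416
99% ⇒ z* = 2.576; margin = 2.576·0.229416 = 0.590976
CI on z-scale: (0.219767, 1.401719)
Back-transform: tanh(0.219767) = 0.216296, tanh(1.401719) = 0.885723

(0.216, 0.886)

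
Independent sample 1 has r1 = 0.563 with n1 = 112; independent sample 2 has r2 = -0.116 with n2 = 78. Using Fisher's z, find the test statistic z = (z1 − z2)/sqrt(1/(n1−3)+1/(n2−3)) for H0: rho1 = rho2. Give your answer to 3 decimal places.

z1 = atanh(0.563) = 0.637215,  z2 = atanh(-0.116) = -0.116525
SE = √(1/(n1−3) + 1/(n2−3)) = √(1/109 + 1/75) = √(0.0091743 + 0.0133333) = √0.0225076 = 0.150025
z = (z1 − z2)/SE = (0.637215 − (-0.116525)) / 0.150025 = 0.753740 / 0.150025 = 5.024

5.024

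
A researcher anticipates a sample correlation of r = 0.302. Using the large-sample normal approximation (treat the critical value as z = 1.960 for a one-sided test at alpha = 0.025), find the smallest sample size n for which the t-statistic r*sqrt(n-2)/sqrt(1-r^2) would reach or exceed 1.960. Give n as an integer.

41

r√(n−2)/√(1−r²) ≥ 1.960  ⇔  n−2 ≥ (1.960)²·(1−r²)/r²
(1−r²)/r² = (1−0.091204)/0.091204 = 9.9644
n ≥ 2 + 3.8416·9.9644 = 2 + 38.2792 = 40.2792
⌈40.2792⌉ = 41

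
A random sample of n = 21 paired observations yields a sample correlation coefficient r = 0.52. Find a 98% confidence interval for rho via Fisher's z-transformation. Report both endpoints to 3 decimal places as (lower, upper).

z_r = atanh(0.52) = 0.576340;  SE = 1/√(n−3) = 1/√18 = 0.235702
z-limits: 0.576340 ± 2.326·0.235702 = 0.576340 ± 0.548243 = [0.028097, 1.124583]
ρ-limits: (tanh 0.028097, tanh 1.124583) = (0.028, 0.809)

(0.028, 0.809)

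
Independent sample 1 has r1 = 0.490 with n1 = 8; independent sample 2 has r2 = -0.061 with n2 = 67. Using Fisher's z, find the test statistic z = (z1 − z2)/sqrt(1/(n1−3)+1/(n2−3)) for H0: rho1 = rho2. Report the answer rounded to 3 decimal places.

1.286

Fisher z-transforms: z1 = atanh(0.490) = 0.536060, z2 = atanh(-0.061) = -0.061076; difference d = 0.597136
Var(d) = 1/5 + 1/64 = 0.2000000 + 0.0156250 = 0.2156250
z = d/√Var(d) = 0.597136 / √0.2156250 = 0.597136 / 0.464354 = 1.286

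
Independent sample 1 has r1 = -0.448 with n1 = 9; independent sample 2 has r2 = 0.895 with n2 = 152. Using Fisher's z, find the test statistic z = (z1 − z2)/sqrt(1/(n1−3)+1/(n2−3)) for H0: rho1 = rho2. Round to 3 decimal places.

-4.632

Fisher z-transforms: z1 = atanh(-0.448) = -0.482195, z2 = atanh(0.895) = 1.446507; difference d = -1.928702
Var(d) = 1/6 + 1/149 = 0.1666667 + 0.0067114 = 0.1733781
z = d/√Var(d) = -1.928702 / √0.1733781 = -1.928702 / 0.416387 = -4.632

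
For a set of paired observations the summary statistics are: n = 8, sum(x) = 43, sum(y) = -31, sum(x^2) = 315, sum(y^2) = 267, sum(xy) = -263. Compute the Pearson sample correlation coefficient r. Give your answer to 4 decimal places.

Numerator: nΣxy − (Σx)(Σy) = 8·(-263) − (43)(-31) = -771
Denominator: √[(nΣx²−(Σx)²)(nΣy²−(Σy)²)]
  nΣx²−(Σx)² = 8·315 − 1849 = 671;  nΣy²−(Σy)² = 8·267 − 961 = 1175
  √(671·1175) = √788425 = 887.9330
r = -771 / 887.9330 = -0.8683

-0.8683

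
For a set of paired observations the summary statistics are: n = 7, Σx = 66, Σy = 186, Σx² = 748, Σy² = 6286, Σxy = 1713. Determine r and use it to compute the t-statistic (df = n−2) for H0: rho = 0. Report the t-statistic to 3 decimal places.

Numerator: nΣxy − (Σx)(Σy) = 7·1713 − (66)(186) = -285
Denominator: √[(nΣx²−(Σx)²)(nΣy²−(Σy)²)]
  nΣx²−(Σx)² = 7·748 − 4356 = 880;  nΣy²−(Σy)² = 7·6286 − 34596 = 9406
  √(880·9406) = √8277280 = 2877.0262
r = -285 / 2877.0262 = -0.0991
t = r·√(n−2)/√(1−r²) = -0.0991·√5 / √(1−0.009821) = -0.221594 / 0.995077 = -0.223

-0.223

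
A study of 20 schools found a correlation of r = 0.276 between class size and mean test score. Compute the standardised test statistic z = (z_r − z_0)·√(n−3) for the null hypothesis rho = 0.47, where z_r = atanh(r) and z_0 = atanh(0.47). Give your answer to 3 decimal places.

-0.935

z_r = atanh(0.276) = 0.283347,  z_0 = atanh(0.47) = 0.510070
SE = 1/√(n−3) = 1/√17 = 0.242536
z = (z_r − z_0)/SE = (0.283347 − 0.510070) / 0.242536 = -0.226723 / 0.242536 = -0.935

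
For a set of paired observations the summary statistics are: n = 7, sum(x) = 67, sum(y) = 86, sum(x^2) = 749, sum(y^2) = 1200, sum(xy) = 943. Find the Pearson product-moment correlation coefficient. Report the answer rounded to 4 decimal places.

Numerator: nΣxy − (Σx)(Σy) = 7·943 − (67)(86) = 839
Denominator: √[(nΣx²−(Σx)²)(nΣy²−(Σy)²)]
  nΣx²−(Σx)² = 7·749 − 4489 = 754;  nΣy²−(Σy)² = 7·1200 − 7396 = 1004
  √(754·1004) = √757016 = 870.0667
r = 839 / 870.0667 = 0.9643

0.9643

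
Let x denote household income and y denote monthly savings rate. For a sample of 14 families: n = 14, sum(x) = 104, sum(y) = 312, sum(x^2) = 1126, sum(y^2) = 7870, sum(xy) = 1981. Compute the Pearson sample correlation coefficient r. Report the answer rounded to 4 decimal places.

-0.5915

Numerator: nΣxy − (Σx)(Σy) = 14·1981 − (104)(312) = -4714
Denominator: √[(nΣx²−(Σx)²)(nΣy²−(Σy)²)]
  nΣx²−(Σx)² = 14·1126 − 10816 = 4948;  nΣy²−(Σy)² = 14·7870 − 97344 = 12836
  √(4948·12836) = √63512528 = 7969.4748
r = -4714 / 7969.4748 = -0.5915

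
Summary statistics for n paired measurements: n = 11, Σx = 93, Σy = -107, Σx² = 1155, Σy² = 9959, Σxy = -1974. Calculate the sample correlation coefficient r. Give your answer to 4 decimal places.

-0.5897

S_xy = nΣxy − ΣxΣy = 11·(-1974) − 93·(-107) = -21714 − (-9951) = -11763
S_xx = nΣx² − (Σx)² = 11·1155 − 93² = 12705 − 8649 = 4056
S_yy = nΣy² − (Σy)² = 11·9959 − (-107)² = 109549 − 11449 = 98100
r = S_xy / √(S_xx·S_yy) = -11763 / √(4056·98100) = -11763 / √397893600 = -11763 / 19947.2705 = -0.5897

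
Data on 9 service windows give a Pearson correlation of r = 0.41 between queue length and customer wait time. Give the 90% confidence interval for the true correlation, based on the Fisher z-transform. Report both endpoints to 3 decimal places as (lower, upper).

(-0.232, 0.803)

Fisher z: z_r = atanh(r) = ½·ln((1+0.41)/(1−0.41)) = 0.435611
SE(z) = 1/√(n−3) = 1/√6 = 0.408248
90% ⇒ z* = 1.645; margin = 1.645·0.408248 = 0.671568
CI on z-scale: (-0.235957, 1.107179)
Back-transform: tanh(-0.235957) = -0.231673, tanh(1.107179) = 0.803063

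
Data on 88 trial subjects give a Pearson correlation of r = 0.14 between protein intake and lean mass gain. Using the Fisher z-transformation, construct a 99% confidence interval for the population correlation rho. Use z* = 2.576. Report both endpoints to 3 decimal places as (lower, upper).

Fisher z: z_r = atanh(r) = ½·ln((1+0.14)/(1−0.14)) = 0.140926
SE(z) = 1/√(n−3) = 1/√85 = 0.108465
99% ⇒ z* = 2.576; margin = 2.576·0.108465 = 0.279406
CI on z-scale: (-0.138480, 0.420332)
Back-transform: tanh(-0.138480) = -0.137602, tanh(0.420332) = 0.397210

(-0.138, 0.397)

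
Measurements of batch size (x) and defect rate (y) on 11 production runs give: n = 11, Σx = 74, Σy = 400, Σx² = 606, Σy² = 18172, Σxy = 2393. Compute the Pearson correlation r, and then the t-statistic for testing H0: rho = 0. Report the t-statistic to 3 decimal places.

-1.622

Numerator: nΣxy − (Σx)(Σy) = 11·2393 − (74)(400) = -3277
Denominator: √[(nΣx²−(Σx)²)(nΣy²−(Σy)²)]
  nΣx²−(Σx)² = 11·606 − 5476 = 1190;  nΣy²−(Σy)² = 11·18172 − 160000 = 39892
  √(1190·39892) = √47471480 = 6889.9550
r = -3277 / 6889.9550 = -0.4756
t = r·√(n−2)/√(1−r²) = -0.4756·√9 / √(1−0.226195) = -1.426800 / 0.879662 = -1.622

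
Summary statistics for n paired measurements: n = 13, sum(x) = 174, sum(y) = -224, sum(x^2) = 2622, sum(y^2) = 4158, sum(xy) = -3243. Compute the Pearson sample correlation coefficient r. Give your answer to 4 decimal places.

-0.8281

Numerator: nΣxy − (Σx)(Σy) = 13·(-3243) − (174)(-224) = -3183
Denominator: √[(nΣx²−(Σx)²)(nΣy²−(Σy)²)]
  nΣx²−(Σx)² = 13·2622 − 30276 = 3810;  nΣy²−(Σy)² = 13·4158 − 50176 = 3878
  √(3810·3878) = √14775180 = 3843.8496
r = -3183 / 3843.8496 = -0.8281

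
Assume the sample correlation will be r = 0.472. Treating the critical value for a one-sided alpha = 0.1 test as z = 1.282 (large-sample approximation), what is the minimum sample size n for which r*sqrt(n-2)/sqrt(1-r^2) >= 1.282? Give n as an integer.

8

r√(n−2)/√(1−r²) ≥ 1.282  ⇔  n−2 ≥ (1.282)²·(1−r²)/r²
(1−r²)/r² = (1−0.222784)/0.222784 = 3.4887
n ≥ 2 + 1.643524·3.4887 = 2 + 5.7338 = 7.7338
⌈7.7338⌉ = 8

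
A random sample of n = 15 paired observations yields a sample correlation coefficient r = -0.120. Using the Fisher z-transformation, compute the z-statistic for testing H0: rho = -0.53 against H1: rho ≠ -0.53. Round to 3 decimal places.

z_r = atanh(-0.120) = -0.120581,  z_0 = atanh(-0.53) = -0.590145
SE = 1/√(n−3) = 1/√12 = 0.288675
z = (z_r − z_0)/SE = (-0.120581 − (-0.590145)) / 0.288675 = 0.469564 / 0.288675 = 1.627

1.627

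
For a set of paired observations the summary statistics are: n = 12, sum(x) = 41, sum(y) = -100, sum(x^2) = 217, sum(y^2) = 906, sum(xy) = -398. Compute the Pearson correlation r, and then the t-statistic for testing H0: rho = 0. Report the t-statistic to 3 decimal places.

-3.624

S_xy = nΣxy − ΣxΣy = 12·(-398) − 41·(-100) = -4776 − (-4100) = -676
S_xx = nΣx² − (Σx)² = 12·217 − 41² = 2604 − 1681 = 923
S_yy = nΣy² − (Σy)² = 12·906 − (-100)² = 10872 − 10000 = 872
r = S_xy / √(S_xx·S_yy) = -676 / √(923·872) = -676 / √804856 = -676 / 897.1377 = -0.7535
t = r·√(n−2)/√(1−r²) = -0.7535·√10 / √(1−0.567762) = -2.382776 / 0.657448 = -3.624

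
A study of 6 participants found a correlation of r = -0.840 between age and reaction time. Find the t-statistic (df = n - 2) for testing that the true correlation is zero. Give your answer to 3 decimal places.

t = r·√(n−2) / √(1−r²) with r = -0.840, n = 6
  = -0.840·√4 / √(1 − 0.705600)
  = -0.840·2.000000 / 0.542586
  = -1.680000 / 0.542586 = -3.096

-3.096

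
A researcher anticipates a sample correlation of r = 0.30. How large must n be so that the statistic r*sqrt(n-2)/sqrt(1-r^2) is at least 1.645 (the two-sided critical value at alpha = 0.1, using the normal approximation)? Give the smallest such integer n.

Need r·√(n−2)/√(1−r²) ≥ 1.645
√(n−2) ≥ 1.645·√(1−0.0900) / 0.30 = 1.645·0.953939 / 0.30 = 5.2308
n−2 ≥ 27.3613  ⇒  n ≥ 29.3613
Smallest integer n = 30

30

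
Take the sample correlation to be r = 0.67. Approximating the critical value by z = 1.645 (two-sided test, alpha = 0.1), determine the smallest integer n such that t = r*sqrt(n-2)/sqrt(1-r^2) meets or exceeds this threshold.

6

r√(n−2)/√(1−r²) ≥ 1.645  ⇔  n−2 ≥ (1.645)²·(1−r²)/r²
(1−r²)/r² = (1−0.4489)/0.4489 = 1.2277
n ≥ 2 + 2.706025·1.2277 = 2 + 3.3222 = 5.3222
⌈5.3222⌉ = 6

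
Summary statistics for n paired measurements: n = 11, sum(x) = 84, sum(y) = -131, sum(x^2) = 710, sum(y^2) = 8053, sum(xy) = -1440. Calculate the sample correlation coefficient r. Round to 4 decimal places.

S_xy = nΣxy − ΣxΣy = 11·(-1440) − 84·(-131) = -15840 − (-11004) = -4836
S_xx = nΣx² − (Σx)² = 11·710 − 84² = 7810 − 7056 = 754
S_yy = nΣy² − (Σy)² = 11·8053 − (-131)² = 88583 − 17161 = 71422
r = S_xy / √(S_xx·S_yy) = -4836 / √(754·71422) = -4836 / √53852188 = -4836 / 7338.4050 = -0.6590

-0.6590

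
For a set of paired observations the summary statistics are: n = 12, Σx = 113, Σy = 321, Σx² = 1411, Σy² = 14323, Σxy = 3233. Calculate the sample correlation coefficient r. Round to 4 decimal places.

Numerator: nΣxy − (Σx)(Σy) = 12·3233 − (113)(321) = 2523
Denominator: √[(nΣx²−(Σx)²)(nΣy²−(Σy)²)]
  nΣx²−(Σx)² = 12·1411 − 12769 = 4163;  nΣy²−(Σy)² = 12·14323 − 103041 = 68835
  √(4163·68835) = √286560105 = 16928.0863
r = 2523 / 16928.0863 = 0.1490

0.1490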